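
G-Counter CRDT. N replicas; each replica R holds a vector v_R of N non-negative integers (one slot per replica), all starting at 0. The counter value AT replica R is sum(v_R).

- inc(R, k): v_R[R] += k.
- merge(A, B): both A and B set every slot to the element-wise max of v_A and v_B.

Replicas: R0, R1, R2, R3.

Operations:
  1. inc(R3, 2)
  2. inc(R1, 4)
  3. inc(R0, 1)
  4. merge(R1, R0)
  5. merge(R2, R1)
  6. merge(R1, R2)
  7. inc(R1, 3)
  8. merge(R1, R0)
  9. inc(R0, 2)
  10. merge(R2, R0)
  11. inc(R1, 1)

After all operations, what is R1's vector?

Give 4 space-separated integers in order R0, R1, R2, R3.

Op 1: inc R3 by 2 -> R3=(0,0,0,2) value=2
Op 2: inc R1 by 4 -> R1=(0,4,0,0) value=4
Op 3: inc R0 by 1 -> R0=(1,0,0,0) value=1
Op 4: merge R1<->R0 -> R1=(1,4,0,0) R0=(1,4,0,0)
Op 5: merge R2<->R1 -> R2=(1,4,0,0) R1=(1,4,0,0)
Op 6: merge R1<->R2 -> R1=(1,4,0,0) R2=(1,4,0,0)
Op 7: inc R1 by 3 -> R1=(1,7,0,0) value=8
Op 8: merge R1<->R0 -> R1=(1,7,0,0) R0=(1,7,0,0)
Op 9: inc R0 by 2 -> R0=(3,7,0,0) value=10
Op 10: merge R2<->R0 -> R2=(3,7,0,0) R0=(3,7,0,0)
Op 11: inc R1 by 1 -> R1=(1,8,0,0) value=9

Answer: 1 8 0 0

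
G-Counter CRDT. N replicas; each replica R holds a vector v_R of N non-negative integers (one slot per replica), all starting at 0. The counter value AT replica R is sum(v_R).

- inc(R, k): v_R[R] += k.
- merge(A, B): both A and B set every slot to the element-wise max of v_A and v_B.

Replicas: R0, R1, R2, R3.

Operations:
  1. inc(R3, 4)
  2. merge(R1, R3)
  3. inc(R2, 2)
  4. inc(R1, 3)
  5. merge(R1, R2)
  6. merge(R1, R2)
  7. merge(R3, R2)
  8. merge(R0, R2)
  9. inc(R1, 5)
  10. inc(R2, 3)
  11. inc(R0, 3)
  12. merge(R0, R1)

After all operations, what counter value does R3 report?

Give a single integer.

Op 1: inc R3 by 4 -> R3=(0,0,0,4) value=4
Op 2: merge R1<->R3 -> R1=(0,0,0,4) R3=(0,0,0,4)
Op 3: inc R2 by 2 -> R2=(0,0,2,0) value=2
Op 4: inc R1 by 3 -> R1=(0,3,0,4) value=7
Op 5: merge R1<->R2 -> R1=(0,3,2,4) R2=(0,3,2,4)
Op 6: merge R1<->R2 -> R1=(0,3,2,4) R2=(0,3,2,4)
Op 7: merge R3<->R2 -> R3=(0,3,2,4) R2=(0,3,2,4)
Op 8: merge R0<->R2 -> R0=(0,3,2,4) R2=(0,3,2,4)
Op 9: inc R1 by 5 -> R1=(0,8,2,4) value=14
Op 10: inc R2 by 3 -> R2=(0,3,5,4) value=12
Op 11: inc R0 by 3 -> R0=(3,3,2,4) value=12
Op 12: merge R0<->R1 -> R0=(3,8,2,4) R1=(3,8,2,4)

Answer: 9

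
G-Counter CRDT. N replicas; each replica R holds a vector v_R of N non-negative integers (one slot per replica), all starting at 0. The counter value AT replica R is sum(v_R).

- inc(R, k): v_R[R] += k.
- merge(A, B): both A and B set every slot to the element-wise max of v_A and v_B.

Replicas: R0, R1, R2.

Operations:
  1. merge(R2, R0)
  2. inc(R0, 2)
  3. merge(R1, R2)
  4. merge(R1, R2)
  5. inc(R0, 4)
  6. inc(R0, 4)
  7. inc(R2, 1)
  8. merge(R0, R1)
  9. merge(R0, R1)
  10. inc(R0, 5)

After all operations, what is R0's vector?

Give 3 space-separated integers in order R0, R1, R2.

Op 1: merge R2<->R0 -> R2=(0,0,0) R0=(0,0,0)
Op 2: inc R0 by 2 -> R0=(2,0,0) value=2
Op 3: merge R1<->R2 -> R1=(0,0,0) R2=(0,0,0)
Op 4: merge R1<->R2 -> R1=(0,0,0) R2=(0,0,0)
Op 5: inc R0 by 4 -> R0=(6,0,0) value=6
Op 6: inc R0 by 4 -> R0=(10,0,0) value=10
Op 7: inc R2 by 1 -> R2=(0,0,1) value=1
Op 8: merge R0<->R1 -> R0=(10,0,0) R1=(10,0,0)
Op 9: merge R0<->R1 -> R0=(10,0,0) R1=(10,0,0)
Op 10: inc R0 by 5 -> R0=(15,0,0) value=15

Answer: 15 0 0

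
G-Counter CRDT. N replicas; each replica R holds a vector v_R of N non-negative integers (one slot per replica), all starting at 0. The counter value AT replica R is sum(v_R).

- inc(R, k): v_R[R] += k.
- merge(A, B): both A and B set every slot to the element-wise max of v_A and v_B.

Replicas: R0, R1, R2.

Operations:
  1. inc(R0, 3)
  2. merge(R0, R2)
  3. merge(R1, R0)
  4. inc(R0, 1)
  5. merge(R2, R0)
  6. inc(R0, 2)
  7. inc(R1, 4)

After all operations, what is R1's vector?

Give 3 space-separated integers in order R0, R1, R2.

Op 1: inc R0 by 3 -> R0=(3,0,0) value=3
Op 2: merge R0<->R2 -> R0=(3,0,0) R2=(3,0,0)
Op 3: merge R1<->R0 -> R1=(3,0,0) R0=(3,0,0)
Op 4: inc R0 by 1 -> R0=(4,0,0) value=4
Op 5: merge R2<->R0 -> R2=(4,0,0) R0=(4,0,0)
Op 6: inc R0 by 2 -> R0=(6,0,0) value=6
Op 7: inc R1 by 4 -> R1=(3,4,0) value=7

Answer: 3 4 0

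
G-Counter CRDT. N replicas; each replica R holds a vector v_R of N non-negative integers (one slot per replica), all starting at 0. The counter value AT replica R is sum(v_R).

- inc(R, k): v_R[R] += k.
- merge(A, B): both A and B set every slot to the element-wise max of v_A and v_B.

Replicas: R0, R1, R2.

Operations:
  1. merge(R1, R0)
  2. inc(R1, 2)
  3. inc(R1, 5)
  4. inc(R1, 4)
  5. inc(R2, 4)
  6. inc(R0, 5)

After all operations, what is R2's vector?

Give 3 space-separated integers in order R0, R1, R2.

Answer: 0 0 4

Derivation:
Op 1: merge R1<->R0 -> R1=(0,0,0) R0=(0,0,0)
Op 2: inc R1 by 2 -> R1=(0,2,0) value=2
Op 3: inc R1 by 5 -> R1=(0,7,0) value=7
Op 4: inc R1 by 4 -> R1=(0,11,0) value=11
Op 5: inc R2 by 4 -> R2=(0,0,4) value=4
Op 6: inc R0 by 5 -> R0=(5,0,0) value=5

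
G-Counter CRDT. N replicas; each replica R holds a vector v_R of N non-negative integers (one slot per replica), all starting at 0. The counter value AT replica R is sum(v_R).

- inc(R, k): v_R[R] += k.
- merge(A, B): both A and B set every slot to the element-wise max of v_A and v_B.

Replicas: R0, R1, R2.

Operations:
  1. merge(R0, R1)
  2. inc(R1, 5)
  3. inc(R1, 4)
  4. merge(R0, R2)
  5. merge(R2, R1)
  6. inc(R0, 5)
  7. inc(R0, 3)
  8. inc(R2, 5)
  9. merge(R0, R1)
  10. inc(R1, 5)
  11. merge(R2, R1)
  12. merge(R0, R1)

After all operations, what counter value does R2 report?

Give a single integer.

Answer: 27

Derivation:
Op 1: merge R0<->R1 -> R0=(0,0,0) R1=(0,0,0)
Op 2: inc R1 by 5 -> R1=(0,5,0) value=5
Op 3: inc R1 by 4 -> R1=(0,9,0) value=9
Op 4: merge R0<->R2 -> R0=(0,0,0) R2=(0,0,0)
Op 5: merge R2<->R1 -> R2=(0,9,0) R1=(0,9,0)
Op 6: inc R0 by 5 -> R0=(5,0,0) value=5
Op 7: inc R0 by 3 -> R0=(8,0,0) value=8
Op 8: inc R2 by 5 -> R2=(0,9,5) value=14
Op 9: merge R0<->R1 -> R0=(8,9,0) R1=(8,9,0)
Op 10: inc R1 by 5 -> R1=(8,14,0) value=22
Op 11: merge R2<->R1 -> R2=(8,14,5) R1=(8,14,5)
Op 12: merge R0<->R1 -> R0=(8,14,5) R1=(8,14,5)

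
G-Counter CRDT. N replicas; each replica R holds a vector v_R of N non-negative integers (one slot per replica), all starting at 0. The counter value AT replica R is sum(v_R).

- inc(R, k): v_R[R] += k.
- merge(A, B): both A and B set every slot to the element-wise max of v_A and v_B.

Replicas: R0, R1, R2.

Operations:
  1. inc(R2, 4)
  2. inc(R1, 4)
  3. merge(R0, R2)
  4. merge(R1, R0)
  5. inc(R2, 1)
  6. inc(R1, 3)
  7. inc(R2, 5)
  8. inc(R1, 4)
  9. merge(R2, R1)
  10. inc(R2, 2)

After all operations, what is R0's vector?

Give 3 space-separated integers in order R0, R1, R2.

Answer: 0 4 4

Derivation:
Op 1: inc R2 by 4 -> R2=(0,0,4) value=4
Op 2: inc R1 by 4 -> R1=(0,4,0) value=4
Op 3: merge R0<->R2 -> R0=(0,0,4) R2=(0,0,4)
Op 4: merge R1<->R0 -> R1=(0,4,4) R0=(0,4,4)
Op 5: inc R2 by 1 -> R2=(0,0,5) value=5
Op 6: inc R1 by 3 -> R1=(0,7,4) value=11
Op 7: inc R2 by 5 -> R2=(0,0,10) value=10
Op 8: inc R1 by 4 -> R1=(0,11,4) value=15
Op 9: merge R2<->R1 -> R2=(0,11,10) R1=(0,11,10)
Op 10: inc R2 by 2 -> R2=(0,11,12) value=23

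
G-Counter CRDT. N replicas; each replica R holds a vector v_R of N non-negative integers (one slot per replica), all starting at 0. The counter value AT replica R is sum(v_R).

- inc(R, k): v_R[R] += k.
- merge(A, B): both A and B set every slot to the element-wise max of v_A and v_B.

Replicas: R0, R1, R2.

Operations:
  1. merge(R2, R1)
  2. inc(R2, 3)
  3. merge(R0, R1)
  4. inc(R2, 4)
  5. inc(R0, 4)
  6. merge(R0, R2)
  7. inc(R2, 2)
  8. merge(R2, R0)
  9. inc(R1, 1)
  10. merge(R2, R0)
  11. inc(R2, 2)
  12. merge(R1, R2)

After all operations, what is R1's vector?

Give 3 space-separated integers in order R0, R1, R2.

Answer: 4 1 11

Derivation:
Op 1: merge R2<->R1 -> R2=(0,0,0) R1=(0,0,0)
Op 2: inc R2 by 3 -> R2=(0,0,3) value=3
Op 3: merge R0<->R1 -> R0=(0,0,0) R1=(0,0,0)
Op 4: inc R2 by 4 -> R2=(0,0,7) value=7
Op 5: inc R0 by 4 -> R0=(4,0,0) value=4
Op 6: merge R0<->R2 -> R0=(4,0,7) R2=(4,0,7)
Op 7: inc R2 by 2 -> R2=(4,0,9) value=13
Op 8: merge R2<->R0 -> R2=(4,0,9) R0=(4,0,9)
Op 9: inc R1 by 1 -> R1=(0,1,0) value=1
Op 10: merge R2<->R0 -> R2=(4,0,9) R0=(4,0,9)
Op 11: inc R2 by 2 -> R2=(4,0,11) value=15
Op 12: merge R1<->R2 -> R1=(4,1,11) R2=(4,1,11)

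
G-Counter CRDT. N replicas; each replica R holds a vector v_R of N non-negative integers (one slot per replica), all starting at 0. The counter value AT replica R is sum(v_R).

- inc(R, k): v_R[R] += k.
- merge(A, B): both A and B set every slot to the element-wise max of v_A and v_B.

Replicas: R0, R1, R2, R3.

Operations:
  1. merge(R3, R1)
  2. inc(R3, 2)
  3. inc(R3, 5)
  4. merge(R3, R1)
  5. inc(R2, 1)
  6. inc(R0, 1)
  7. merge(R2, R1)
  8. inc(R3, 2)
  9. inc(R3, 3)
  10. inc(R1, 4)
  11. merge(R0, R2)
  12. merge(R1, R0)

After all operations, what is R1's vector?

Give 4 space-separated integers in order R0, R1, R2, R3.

Op 1: merge R3<->R1 -> R3=(0,0,0,0) R1=(0,0,0,0)
Op 2: inc R3 by 2 -> R3=(0,0,0,2) value=2
Op 3: inc R3 by 5 -> R3=(0,0,0,7) value=7
Op 4: merge R3<->R1 -> R3=(0,0,0,7) R1=(0,0,0,7)
Op 5: inc R2 by 1 -> R2=(0,0,1,0) value=1
Op 6: inc R0 by 1 -> R0=(1,0,0,0) value=1
Op 7: merge R2<->R1 -> R2=(0,0,1,7) R1=(0,0,1,7)
Op 8: inc R3 by 2 -> R3=(0,0,0,9) value=9
Op 9: inc R3 by 3 -> R3=(0,0,0,12) value=12
Op 10: inc R1 by 4 -> R1=(0,4,1,7) value=12
Op 11: merge R0<->R2 -> R0=(1,0,1,7) R2=(1,0,1,7)
Op 12: merge R1<->R0 -> R1=(1,4,1,7) R0=(1,4,1,7)

Answer: 1 4 1 7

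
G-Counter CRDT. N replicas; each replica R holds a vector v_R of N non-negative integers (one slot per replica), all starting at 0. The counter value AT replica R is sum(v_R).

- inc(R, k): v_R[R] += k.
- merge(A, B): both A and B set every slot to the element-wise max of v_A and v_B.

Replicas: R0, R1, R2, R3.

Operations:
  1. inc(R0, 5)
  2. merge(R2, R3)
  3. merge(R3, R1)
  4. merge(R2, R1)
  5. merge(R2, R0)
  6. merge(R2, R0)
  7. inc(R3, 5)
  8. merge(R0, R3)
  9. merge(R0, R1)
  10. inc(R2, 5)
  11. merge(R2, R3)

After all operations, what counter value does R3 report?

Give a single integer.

Op 1: inc R0 by 5 -> R0=(5,0,0,0) value=5
Op 2: merge R2<->R3 -> R2=(0,0,0,0) R3=(0,0,0,0)
Op 3: merge R3<->R1 -> R3=(0,0,0,0) R1=(0,0,0,0)
Op 4: merge R2<->R1 -> R2=(0,0,0,0) R1=(0,0,0,0)
Op 5: merge R2<->R0 -> R2=(5,0,0,0) R0=(5,0,0,0)
Op 6: merge R2<->R0 -> R2=(5,0,0,0) R0=(5,0,0,0)
Op 7: inc R3 by 5 -> R3=(0,0,0,5) value=5
Op 8: merge R0<->R3 -> R0=(5,0,0,5) R3=(5,0,0,5)
Op 9: merge R0<->R1 -> R0=(5,0,0,5) R1=(5,0,0,5)
Op 10: inc R2 by 5 -> R2=(5,0,5,0) value=10
Op 11: merge R2<->R3 -> R2=(5,0,5,5) R3=(5,0,5,5)

Answer: 15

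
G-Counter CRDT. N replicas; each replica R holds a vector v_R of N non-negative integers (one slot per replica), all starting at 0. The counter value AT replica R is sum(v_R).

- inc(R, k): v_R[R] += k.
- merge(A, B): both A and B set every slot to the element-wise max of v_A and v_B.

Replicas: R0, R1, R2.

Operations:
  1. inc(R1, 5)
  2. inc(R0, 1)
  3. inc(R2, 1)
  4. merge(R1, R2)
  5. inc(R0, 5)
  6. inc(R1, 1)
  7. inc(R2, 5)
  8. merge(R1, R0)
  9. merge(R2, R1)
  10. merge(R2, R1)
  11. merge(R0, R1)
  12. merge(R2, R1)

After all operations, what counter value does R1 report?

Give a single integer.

Op 1: inc R1 by 5 -> R1=(0,5,0) value=5
Op 2: inc R0 by 1 -> R0=(1,0,0) value=1
Op 3: inc R2 by 1 -> R2=(0,0,1) value=1
Op 4: merge R1<->R2 -> R1=(0,5,1) R2=(0,5,1)
Op 5: inc R0 by 5 -> R0=(6,0,0) value=6
Op 6: inc R1 by 1 -> R1=(0,6,1) value=7
Op 7: inc R2 by 5 -> R2=(0,5,6) value=11
Op 8: merge R1<->R0 -> R1=(6,6,1) R0=(6,6,1)
Op 9: merge R2<->R1 -> R2=(6,6,6) R1=(6,6,6)
Op 10: merge R2<->R1 -> R2=(6,6,6) R1=(6,6,6)
Op 11: merge R0<->R1 -> R0=(6,6,6) R1=(6,6,6)
Op 12: merge R2<->R1 -> R2=(6,6,6) R1=(6,6,6)

Answer: 18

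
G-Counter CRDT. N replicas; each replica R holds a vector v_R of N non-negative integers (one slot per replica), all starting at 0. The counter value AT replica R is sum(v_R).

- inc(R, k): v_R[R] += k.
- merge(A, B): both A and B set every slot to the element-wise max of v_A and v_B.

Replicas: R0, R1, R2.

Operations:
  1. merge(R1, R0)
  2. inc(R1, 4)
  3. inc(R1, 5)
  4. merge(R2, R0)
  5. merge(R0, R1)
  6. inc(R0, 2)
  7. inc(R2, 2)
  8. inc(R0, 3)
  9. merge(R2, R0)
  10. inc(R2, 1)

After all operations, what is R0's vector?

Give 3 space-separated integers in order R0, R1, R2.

Op 1: merge R1<->R0 -> R1=(0,0,0) R0=(0,0,0)
Op 2: inc R1 by 4 -> R1=(0,4,0) value=4
Op 3: inc R1 by 5 -> R1=(0,9,0) value=9
Op 4: merge R2<->R0 -> R2=(0,0,0) R0=(0,0,0)
Op 5: merge R0<->R1 -> R0=(0,9,0) R1=(0,9,0)
Op 6: inc R0 by 2 -> R0=(2,9,0) value=11
Op 7: inc R2 by 2 -> R2=(0,0,2) value=2
Op 8: inc R0 by 3 -> R0=(5,9,0) value=14
Op 9: merge R2<->R0 -> R2=(5,9,2) R0=(5,9,2)
Op 10: inc R2 by 1 -> R2=(5,9,3) value=17

Answer: 5 9 2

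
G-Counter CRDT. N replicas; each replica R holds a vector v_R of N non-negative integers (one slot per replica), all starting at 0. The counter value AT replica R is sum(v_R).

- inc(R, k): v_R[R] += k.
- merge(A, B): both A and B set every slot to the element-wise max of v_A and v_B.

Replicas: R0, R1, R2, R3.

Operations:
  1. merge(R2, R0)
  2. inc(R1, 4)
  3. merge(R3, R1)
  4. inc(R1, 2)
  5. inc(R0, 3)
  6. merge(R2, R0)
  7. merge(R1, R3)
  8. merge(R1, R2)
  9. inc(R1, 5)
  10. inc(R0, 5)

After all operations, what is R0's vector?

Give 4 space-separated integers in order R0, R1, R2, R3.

Op 1: merge R2<->R0 -> R2=(0,0,0,0) R0=(0,0,0,0)
Op 2: inc R1 by 4 -> R1=(0,4,0,0) value=4
Op 3: merge R3<->R1 -> R3=(0,4,0,0) R1=(0,4,0,0)
Op 4: inc R1 by 2 -> R1=(0,6,0,0) value=6
Op 5: inc R0 by 3 -> R0=(3,0,0,0) value=3
Op 6: merge R2<->R0 -> R2=(3,0,0,0) R0=(3,0,0,0)
Op 7: merge R1<->R3 -> R1=(0,6,0,0) R3=(0,6,0,0)
Op 8: merge R1<->R2 -> R1=(3,6,0,0) R2=(3,6,0,0)
Op 9: inc R1 by 5 -> R1=(3,11,0,0) value=14
Op 10: inc R0 by 5 -> R0=(8,0,0,0) value=8

Answer: 8 0 0 0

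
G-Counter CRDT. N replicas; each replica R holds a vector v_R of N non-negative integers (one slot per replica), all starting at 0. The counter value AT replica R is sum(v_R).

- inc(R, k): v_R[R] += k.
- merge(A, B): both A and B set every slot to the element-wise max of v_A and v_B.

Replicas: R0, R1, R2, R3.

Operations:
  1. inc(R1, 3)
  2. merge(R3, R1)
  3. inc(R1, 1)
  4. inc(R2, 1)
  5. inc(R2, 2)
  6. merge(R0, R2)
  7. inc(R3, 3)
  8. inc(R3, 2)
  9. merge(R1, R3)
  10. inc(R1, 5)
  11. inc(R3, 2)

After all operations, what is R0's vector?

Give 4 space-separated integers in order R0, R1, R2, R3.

Op 1: inc R1 by 3 -> R1=(0,3,0,0) value=3
Op 2: merge R3<->R1 -> R3=(0,3,0,0) R1=(0,3,0,0)
Op 3: inc R1 by 1 -> R1=(0,4,0,0) value=4
Op 4: inc R2 by 1 -> R2=(0,0,1,0) value=1
Op 5: inc R2 by 2 -> R2=(0,0,3,0) value=3
Op 6: merge R0<->R2 -> R0=(0,0,3,0) R2=(0,0,3,0)
Op 7: inc R3 by 3 -> R3=(0,3,0,3) value=6
Op 8: inc R3 by 2 -> R3=(0,3,0,5) value=8
Op 9: merge R1<->R3 -> R1=(0,4,0,5) R3=(0,4,0,5)
Op 10: inc R1 by 5 -> R1=(0,9,0,5) value=14
Op 11: inc R3 by 2 -> R3=(0,4,0,7) value=11

Answer: 0 0 3 0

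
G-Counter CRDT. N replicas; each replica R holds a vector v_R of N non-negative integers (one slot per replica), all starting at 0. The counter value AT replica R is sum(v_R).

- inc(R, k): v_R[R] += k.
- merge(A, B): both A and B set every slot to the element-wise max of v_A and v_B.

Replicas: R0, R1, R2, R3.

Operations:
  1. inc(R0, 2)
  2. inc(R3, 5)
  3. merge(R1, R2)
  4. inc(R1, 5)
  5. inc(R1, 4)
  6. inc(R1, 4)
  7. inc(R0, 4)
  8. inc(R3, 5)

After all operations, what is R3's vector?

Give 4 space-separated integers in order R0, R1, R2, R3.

Op 1: inc R0 by 2 -> R0=(2,0,0,0) value=2
Op 2: inc R3 by 5 -> R3=(0,0,0,5) value=5
Op 3: merge R1<->R2 -> R1=(0,0,0,0) R2=(0,0,0,0)
Op 4: inc R1 by 5 -> R1=(0,5,0,0) value=5
Op 5: inc R1 by 4 -> R1=(0,9,0,0) value=9
Op 6: inc R1 by 4 -> R1=(0,13,0,0) value=13
Op 7: inc R0 by 4 -> R0=(6,0,0,0) value=6
Op 8: inc R3 by 5 -> R3=(0,0,0,10) value=10

Answer: 0 0 0 10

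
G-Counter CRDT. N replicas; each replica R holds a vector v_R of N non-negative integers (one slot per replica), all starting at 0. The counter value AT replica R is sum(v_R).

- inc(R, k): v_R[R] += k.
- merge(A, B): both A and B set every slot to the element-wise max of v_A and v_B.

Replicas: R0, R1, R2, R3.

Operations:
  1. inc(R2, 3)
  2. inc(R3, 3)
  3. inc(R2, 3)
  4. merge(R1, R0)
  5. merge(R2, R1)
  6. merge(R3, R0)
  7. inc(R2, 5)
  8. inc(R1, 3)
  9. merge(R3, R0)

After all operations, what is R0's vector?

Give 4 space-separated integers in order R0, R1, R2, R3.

Answer: 0 0 0 3

Derivation:
Op 1: inc R2 by 3 -> R2=(0,0,3,0) value=3
Op 2: inc R3 by 3 -> R3=(0,0,0,3) value=3
Op 3: inc R2 by 3 -> R2=(0,0,6,0) value=6
Op 4: merge R1<->R0 -> R1=(0,0,0,0) R0=(0,0,0,0)
Op 5: merge R2<->R1 -> R2=(0,0,6,0) R1=(0,0,6,0)
Op 6: merge R3<->R0 -> R3=(0,0,0,3) R0=(0,0,0,3)
Op 7: inc R2 by 5 -> R2=(0,0,11,0) value=11
Op 8: inc R1 by 3 -> R1=(0,3,6,0) value=9
Op 9: merge R3<->R0 -> R3=(0,0,0,3) R0=(0,0,0,3)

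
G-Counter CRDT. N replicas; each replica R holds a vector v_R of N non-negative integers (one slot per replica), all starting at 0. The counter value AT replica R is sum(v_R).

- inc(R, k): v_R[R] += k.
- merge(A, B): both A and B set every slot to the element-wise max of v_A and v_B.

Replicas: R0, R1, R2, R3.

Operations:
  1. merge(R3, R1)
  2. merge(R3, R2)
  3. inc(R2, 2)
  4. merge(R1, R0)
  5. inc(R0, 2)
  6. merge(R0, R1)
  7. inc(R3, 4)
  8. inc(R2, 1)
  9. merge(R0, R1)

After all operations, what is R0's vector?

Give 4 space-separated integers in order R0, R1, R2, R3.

Answer: 2 0 0 0

Derivation:
Op 1: merge R3<->R1 -> R3=(0,0,0,0) R1=(0,0,0,0)
Op 2: merge R3<->R2 -> R3=(0,0,0,0) R2=(0,0,0,0)
Op 3: inc R2 by 2 -> R2=(0,0,2,0) value=2
Op 4: merge R1<->R0 -> R1=(0,0,0,0) R0=(0,0,0,0)
Op 5: inc R0 by 2 -> R0=(2,0,0,0) value=2
Op 6: merge R0<->R1 -> R0=(2,0,0,0) R1=(2,0,0,0)
Op 7: inc R3 by 4 -> R3=(0,0,0,4) value=4
Op 8: inc R2 by 1 -> R2=(0,0,3,0) value=3
Op 9: merge R0<->R1 -> R0=(2,0,0,0) R1=(2,0,0,0)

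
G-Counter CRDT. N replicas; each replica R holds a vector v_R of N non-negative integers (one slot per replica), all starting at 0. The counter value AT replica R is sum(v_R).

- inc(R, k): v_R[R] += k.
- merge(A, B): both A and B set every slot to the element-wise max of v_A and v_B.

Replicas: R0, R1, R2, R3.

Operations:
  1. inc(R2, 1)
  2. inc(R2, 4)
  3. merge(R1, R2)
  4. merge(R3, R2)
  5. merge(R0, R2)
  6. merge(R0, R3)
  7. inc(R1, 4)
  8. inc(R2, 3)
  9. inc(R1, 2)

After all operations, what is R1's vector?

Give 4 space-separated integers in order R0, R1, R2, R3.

Answer: 0 6 5 0

Derivation:
Op 1: inc R2 by 1 -> R2=(0,0,1,0) value=1
Op 2: inc R2 by 4 -> R2=(0,0,5,0) value=5
Op 3: merge R1<->R2 -> R1=(0,0,5,0) R2=(0,0,5,0)
Op 4: merge R3<->R2 -> R3=(0,0,5,0) R2=(0,0,5,0)
Op 5: merge R0<->R2 -> R0=(0,0,5,0) R2=(0,0,5,0)
Op 6: merge R0<->R3 -> R0=(0,0,5,0) R3=(0,0,5,0)
Op 7: inc R1 by 4 -> R1=(0,4,5,0) value=9
Op 8: inc R2 by 3 -> R2=(0,0,8,0) value=8
Op 9: inc R1 by 2 -> R1=(0,6,5,0) value=11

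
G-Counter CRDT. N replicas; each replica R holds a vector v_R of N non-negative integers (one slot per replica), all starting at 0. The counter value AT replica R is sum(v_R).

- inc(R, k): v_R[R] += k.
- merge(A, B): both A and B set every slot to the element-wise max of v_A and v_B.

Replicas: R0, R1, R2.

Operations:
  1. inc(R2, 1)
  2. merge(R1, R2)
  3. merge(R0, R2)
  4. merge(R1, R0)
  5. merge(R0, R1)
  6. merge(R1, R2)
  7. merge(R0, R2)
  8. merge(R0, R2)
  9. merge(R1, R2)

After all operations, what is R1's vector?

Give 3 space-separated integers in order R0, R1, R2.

Answer: 0 0 1

Derivation:
Op 1: inc R2 by 1 -> R2=(0,0,1) value=1
Op 2: merge R1<->R2 -> R1=(0,0,1) R2=(0,0,1)
Op 3: merge R0<->R2 -> R0=(0,0,1) R2=(0,0,1)
Op 4: merge R1<->R0 -> R1=(0,0,1) R0=(0,0,1)
Op 5: merge R0<->R1 -> R0=(0,0,1) R1=(0,0,1)
Op 6: merge R1<->R2 -> R1=(0,0,1) R2=(0,0,1)
Op 7: merge R0<->R2 -> R0=(0,0,1) R2=(0,0,1)
Op 8: merge R0<->R2 -> R0=(0,0,1) R2=(0,0,1)
Op 9: merge R1<->R2 -> R1=(0,0,1) R2=(0,0,1)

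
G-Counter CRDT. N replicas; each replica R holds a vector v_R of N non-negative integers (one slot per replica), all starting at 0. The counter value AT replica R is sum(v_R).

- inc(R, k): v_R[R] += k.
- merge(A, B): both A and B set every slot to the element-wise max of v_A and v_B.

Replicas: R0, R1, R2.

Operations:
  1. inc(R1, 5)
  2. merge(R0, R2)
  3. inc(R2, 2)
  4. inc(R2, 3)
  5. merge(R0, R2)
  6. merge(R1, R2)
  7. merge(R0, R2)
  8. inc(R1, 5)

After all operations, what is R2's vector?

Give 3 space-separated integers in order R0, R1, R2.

Answer: 0 5 5

Derivation:
Op 1: inc R1 by 5 -> R1=(0,5,0) value=5
Op 2: merge R0<->R2 -> R0=(0,0,0) R2=(0,0,0)
Op 3: inc R2 by 2 -> R2=(0,0,2) value=2
Op 4: inc R2 by 3 -> R2=(0,0,5) value=5
Op 5: merge R0<->R2 -> R0=(0,0,5) R2=(0,0,5)
Op 6: merge R1<->R2 -> R1=(0,5,5) R2=(0,5,5)
Op 7: merge R0<->R2 -> R0=(0,5,5) R2=(0,5,5)
Op 8: inc R1 by 5 -> R1=(0,10,5) value=15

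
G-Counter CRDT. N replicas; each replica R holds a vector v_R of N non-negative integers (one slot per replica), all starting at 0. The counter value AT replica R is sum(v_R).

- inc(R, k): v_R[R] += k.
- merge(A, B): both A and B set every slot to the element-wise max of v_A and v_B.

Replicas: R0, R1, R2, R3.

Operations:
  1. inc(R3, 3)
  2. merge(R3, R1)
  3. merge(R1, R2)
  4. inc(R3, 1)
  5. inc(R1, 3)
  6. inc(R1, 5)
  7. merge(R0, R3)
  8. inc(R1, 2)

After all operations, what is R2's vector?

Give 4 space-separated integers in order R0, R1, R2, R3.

Answer: 0 0 0 3

Derivation:
Op 1: inc R3 by 3 -> R3=(0,0,0,3) value=3
Op 2: merge R3<->R1 -> R3=(0,0,0,3) R1=(0,0,0,3)
Op 3: merge R1<->R2 -> R1=(0,0,0,3) R2=(0,0,0,3)
Op 4: inc R3 by 1 -> R3=(0,0,0,4) value=4
Op 5: inc R1 by 3 -> R1=(0,3,0,3) value=6
Op 6: inc R1 by 5 -> R1=(0,8,0,3) value=11
Op 7: merge R0<->R3 -> R0=(0,0,0,4) R3=(0,0,0,4)
Op 8: inc R1 by 2 -> R1=(0,10,0,3) value=13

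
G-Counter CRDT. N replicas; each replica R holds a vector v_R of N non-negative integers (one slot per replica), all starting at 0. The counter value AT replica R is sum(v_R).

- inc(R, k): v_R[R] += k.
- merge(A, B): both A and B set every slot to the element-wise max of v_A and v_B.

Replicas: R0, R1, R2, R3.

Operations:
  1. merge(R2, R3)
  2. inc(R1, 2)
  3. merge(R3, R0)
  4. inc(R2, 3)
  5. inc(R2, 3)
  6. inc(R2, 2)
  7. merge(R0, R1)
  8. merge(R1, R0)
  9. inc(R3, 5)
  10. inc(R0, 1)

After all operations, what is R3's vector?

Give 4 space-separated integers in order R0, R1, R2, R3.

Answer: 0 0 0 5

Derivation:
Op 1: merge R2<->R3 -> R2=(0,0,0,0) R3=(0,0,0,0)
Op 2: inc R1 by 2 -> R1=(0,2,0,0) value=2
Op 3: merge R3<->R0 -> R3=(0,0,0,0) R0=(0,0,0,0)
Op 4: inc R2 by 3 -> R2=(0,0,3,0) value=3
Op 5: inc R2 by 3 -> R2=(0,0,6,0) value=6
Op 6: inc R2 by 2 -> R2=(0,0,8,0) value=8
Op 7: merge R0<->R1 -> R0=(0,2,0,0) R1=(0,2,0,0)
Op 8: merge R1<->R0 -> R1=(0,2,0,0) R0=(0,2,0,0)
Op 9: inc R3 by 5 -> R3=(0,0,0,5) value=5
Op 10: inc R0 by 1 -> R0=(1,2,0,0) value=3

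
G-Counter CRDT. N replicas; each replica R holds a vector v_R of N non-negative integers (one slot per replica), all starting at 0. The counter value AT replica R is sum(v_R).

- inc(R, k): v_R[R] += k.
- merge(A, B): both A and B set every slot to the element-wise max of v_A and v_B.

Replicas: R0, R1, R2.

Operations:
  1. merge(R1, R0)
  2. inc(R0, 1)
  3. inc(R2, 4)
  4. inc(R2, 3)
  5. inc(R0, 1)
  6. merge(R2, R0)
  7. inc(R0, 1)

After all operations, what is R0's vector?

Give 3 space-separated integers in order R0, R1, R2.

Answer: 3 0 7

Derivation:
Op 1: merge R1<->R0 -> R1=(0,0,0) R0=(0,0,0)
Op 2: inc R0 by 1 -> R0=(1,0,0) value=1
Op 3: inc R2 by 4 -> R2=(0,0,4) value=4
Op 4: inc R2 by 3 -> R2=(0,0,7) value=7
Op 5: inc R0 by 1 -> R0=(2,0,0) value=2
Op 6: merge R2<->R0 -> R2=(2,0,7) R0=(2,0,7)
Op 7: inc R0 by 1 -> R0=(3,0,7) value=10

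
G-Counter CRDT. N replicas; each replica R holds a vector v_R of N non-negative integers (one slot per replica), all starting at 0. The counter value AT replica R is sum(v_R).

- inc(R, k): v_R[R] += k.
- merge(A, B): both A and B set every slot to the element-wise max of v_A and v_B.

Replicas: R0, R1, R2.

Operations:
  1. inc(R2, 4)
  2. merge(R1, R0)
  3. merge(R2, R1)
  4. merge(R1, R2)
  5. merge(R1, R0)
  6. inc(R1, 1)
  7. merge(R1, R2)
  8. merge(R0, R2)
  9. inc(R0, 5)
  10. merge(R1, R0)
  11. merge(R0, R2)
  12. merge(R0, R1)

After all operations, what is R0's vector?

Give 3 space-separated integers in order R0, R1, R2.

Answer: 5 1 4

Derivation:
Op 1: inc R2 by 4 -> R2=(0,0,4) value=4
Op 2: merge R1<->R0 -> R1=(0,0,0) R0=(0,0,0)
Op 3: merge R2<->R1 -> R2=(0,0,4) R1=(0,0,4)
Op 4: merge R1<->R2 -> R1=(0,0,4) R2=(0,0,4)
Op 5: merge R1<->R0 -> R1=(0,0,4) R0=(0,0,4)
Op 6: inc R1 by 1 -> R1=(0,1,4) value=5
Op 7: merge R1<->R2 -> R1=(0,1,4) R2=(0,1,4)
Op 8: merge R0<->R2 -> R0=(0,1,4) R2=(0,1,4)
Op 9: inc R0 by 5 -> R0=(5,1,4) value=10
Op 10: merge R1<->R0 -> R1=(5,1,4) R0=(5,1,4)
Op 11: merge R0<->R2 -> R0=(5,1,4) R2=(5,1,4)
Op 12: merge R0<->R1 -> R0=(5,1,4) R1=(5,1,4)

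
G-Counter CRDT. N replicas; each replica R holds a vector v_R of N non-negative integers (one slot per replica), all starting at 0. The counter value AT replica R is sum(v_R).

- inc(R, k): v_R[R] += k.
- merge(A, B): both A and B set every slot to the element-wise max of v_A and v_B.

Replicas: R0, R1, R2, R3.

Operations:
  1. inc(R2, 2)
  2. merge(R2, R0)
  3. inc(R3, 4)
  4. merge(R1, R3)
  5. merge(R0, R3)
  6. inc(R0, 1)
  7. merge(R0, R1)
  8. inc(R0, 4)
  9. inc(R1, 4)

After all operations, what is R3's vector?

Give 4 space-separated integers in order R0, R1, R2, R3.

Op 1: inc R2 by 2 -> R2=(0,0,2,0) value=2
Op 2: merge R2<->R0 -> R2=(0,0,2,0) R0=(0,0,2,0)
Op 3: inc R3 by 4 -> R3=(0,0,0,4) value=4
Op 4: merge R1<->R3 -> R1=(0,0,0,4) R3=(0,0,0,4)
Op 5: merge R0<->R3 -> R0=(0,0,2,4) R3=(0,0,2,4)
Op 6: inc R0 by 1 -> R0=(1,0,2,4) value=7
Op 7: merge R0<->R1 -> R0=(1,0,2,4) R1=(1,0,2,4)
Op 8: inc R0 by 4 -> R0=(5,0,2,4) value=11
Op 9: inc R1 by 4 -> R1=(1,4,2,4) value=11

Answer: 0 0 2 4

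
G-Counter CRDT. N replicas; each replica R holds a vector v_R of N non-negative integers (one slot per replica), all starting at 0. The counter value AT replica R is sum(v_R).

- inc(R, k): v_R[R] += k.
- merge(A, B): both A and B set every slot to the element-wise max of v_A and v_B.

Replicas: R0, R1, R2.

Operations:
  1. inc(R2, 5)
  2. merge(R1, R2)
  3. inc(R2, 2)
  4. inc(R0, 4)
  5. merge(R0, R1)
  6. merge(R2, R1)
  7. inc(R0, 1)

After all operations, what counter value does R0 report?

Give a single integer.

Answer: 10

Derivation:
Op 1: inc R2 by 5 -> R2=(0,0,5) value=5
Op 2: merge R1<->R2 -> R1=(0,0,5) R2=(0,0,5)
Op 3: inc R2 by 2 -> R2=(0,0,7) value=7
Op 4: inc R0 by 4 -> R0=(4,0,0) value=4
Op 5: merge R0<->R1 -> R0=(4,0,5) R1=(4,0,5)
Op 6: merge R2<->R1 -> R2=(4,0,7) R1=(4,0,7)
Op 7: inc R0 by 1 -> R0=(5,0,5) value=10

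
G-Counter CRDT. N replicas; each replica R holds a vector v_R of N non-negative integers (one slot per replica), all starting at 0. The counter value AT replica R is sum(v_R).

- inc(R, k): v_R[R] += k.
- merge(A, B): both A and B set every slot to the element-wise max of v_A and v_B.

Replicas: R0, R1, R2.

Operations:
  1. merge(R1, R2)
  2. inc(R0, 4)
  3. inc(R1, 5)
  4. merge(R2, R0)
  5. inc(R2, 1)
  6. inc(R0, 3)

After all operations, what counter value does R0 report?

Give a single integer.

Answer: 7

Derivation:
Op 1: merge R1<->R2 -> R1=(0,0,0) R2=(0,0,0)
Op 2: inc R0 by 4 -> R0=(4,0,0) value=4
Op 3: inc R1 by 5 -> R1=(0,5,0) value=5
Op 4: merge R2<->R0 -> R2=(4,0,0) R0=(4,0,0)
Op 5: inc R2 by 1 -> R2=(4,0,1) value=5
Op 6: inc R0 by 3 -> R0=(7,0,0) value=7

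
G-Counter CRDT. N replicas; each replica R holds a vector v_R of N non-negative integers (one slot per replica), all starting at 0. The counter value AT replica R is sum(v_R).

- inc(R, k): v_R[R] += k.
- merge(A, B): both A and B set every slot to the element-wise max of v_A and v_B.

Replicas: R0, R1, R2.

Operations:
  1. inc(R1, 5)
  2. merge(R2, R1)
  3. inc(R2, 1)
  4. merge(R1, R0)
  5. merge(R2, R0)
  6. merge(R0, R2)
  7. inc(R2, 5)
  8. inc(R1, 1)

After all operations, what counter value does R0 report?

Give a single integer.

Op 1: inc R1 by 5 -> R1=(0,5,0) value=5
Op 2: merge R2<->R1 -> R2=(0,5,0) R1=(0,5,0)
Op 3: inc R2 by 1 -> R2=(0,5,1) value=6
Op 4: merge R1<->R0 -> R1=(0,5,0) R0=(0,5,0)
Op 5: merge R2<->R0 -> R2=(0,5,1) R0=(0,5,1)
Op 6: merge R0<->R2 -> R0=(0,5,1) R2=(0,5,1)
Op 7: inc R2 by 5 -> R2=(0,5,6) value=11
Op 8: inc R1 by 1 -> R1=(0,6,0) value=6

Answer: 6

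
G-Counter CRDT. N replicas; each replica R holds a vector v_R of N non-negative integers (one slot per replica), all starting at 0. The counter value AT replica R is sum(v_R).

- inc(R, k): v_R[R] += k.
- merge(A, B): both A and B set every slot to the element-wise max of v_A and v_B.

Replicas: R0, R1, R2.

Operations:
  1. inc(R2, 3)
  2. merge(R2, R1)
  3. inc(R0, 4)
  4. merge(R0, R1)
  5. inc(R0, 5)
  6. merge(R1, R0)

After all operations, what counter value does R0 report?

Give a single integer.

Answer: 12

Derivation:
Op 1: inc R2 by 3 -> R2=(0,0,3) value=3
Op 2: merge R2<->R1 -> R2=(0,0,3) R1=(0,0,3)
Op 3: inc R0 by 4 -> R0=(4,0,0) value=4
Op 4: merge R0<->R1 -> R0=(4,0,3) R1=(4,0,3)
Op 5: inc R0 by 5 -> R0=(9,0,3) value=12
Op 6: merge R1<->R0 -> R1=(9,0,3) R0=(9,0,3)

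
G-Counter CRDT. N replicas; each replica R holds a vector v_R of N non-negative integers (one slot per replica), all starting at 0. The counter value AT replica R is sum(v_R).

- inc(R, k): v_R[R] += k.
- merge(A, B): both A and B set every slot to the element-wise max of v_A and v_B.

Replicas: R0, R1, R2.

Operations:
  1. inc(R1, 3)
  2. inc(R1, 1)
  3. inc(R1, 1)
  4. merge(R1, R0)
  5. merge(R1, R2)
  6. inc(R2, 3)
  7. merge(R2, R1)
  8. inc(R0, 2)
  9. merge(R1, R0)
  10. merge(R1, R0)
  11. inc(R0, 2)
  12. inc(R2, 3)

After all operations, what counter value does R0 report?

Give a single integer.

Op 1: inc R1 by 3 -> R1=(0,3,0) value=3
Op 2: inc R1 by 1 -> R1=(0,4,0) value=4
Op 3: inc R1 by 1 -> R1=(0,5,0) value=5
Op 4: merge R1<->R0 -> R1=(0,5,0) R0=(0,5,0)
Op 5: merge R1<->R2 -> R1=(0,5,0) R2=(0,5,0)
Op 6: inc R2 by 3 -> R2=(0,5,3) value=8
Op 7: merge R2<->R1 -> R2=(0,5,3) R1=(0,5,3)
Op 8: inc R0 by 2 -> R0=(2,5,0) value=7
Op 9: merge R1<->R0 -> R1=(2,5,3) R0=(2,5,3)
Op 10: merge R1<->R0 -> R1=(2,5,3) R0=(2,5,3)
Op 11: inc R0 by 2 -> R0=(4,5,3) value=12
Op 12: inc R2 by 3 -> R2=(0,5,6) value=11

Answer: 12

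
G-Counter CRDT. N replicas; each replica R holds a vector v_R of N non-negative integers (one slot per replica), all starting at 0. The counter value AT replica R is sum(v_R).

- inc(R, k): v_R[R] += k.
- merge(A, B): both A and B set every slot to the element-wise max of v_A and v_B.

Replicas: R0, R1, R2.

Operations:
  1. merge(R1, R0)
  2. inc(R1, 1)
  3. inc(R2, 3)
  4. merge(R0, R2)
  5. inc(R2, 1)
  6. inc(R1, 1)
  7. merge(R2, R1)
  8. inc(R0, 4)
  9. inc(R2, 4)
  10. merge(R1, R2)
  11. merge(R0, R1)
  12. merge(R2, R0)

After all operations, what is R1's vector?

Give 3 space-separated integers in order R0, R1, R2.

Answer: 4 2 8

Derivation:
Op 1: merge R1<->R0 -> R1=(0,0,0) R0=(0,0,0)
Op 2: inc R1 by 1 -> R1=(0,1,0) value=1
Op 3: inc R2 by 3 -> R2=(0,0,3) value=3
Op 4: merge R0<->R2 -> R0=(0,0,3) R2=(0,0,3)
Op 5: inc R2 by 1 -> R2=(0,0,4) value=4
Op 6: inc R1 by 1 -> R1=(0,2,0) value=2
Op 7: merge R2<->R1 -> R2=(0,2,4) R1=(0,2,4)
Op 8: inc R0 by 4 -> R0=(4,0,3) value=7
Op 9: inc R2 by 4 -> R2=(0,2,8) value=10
Op 10: merge R1<->R2 -> R1=(0,2,8) R2=(0,2,8)
Op 11: merge R0<->R1 -> R0=(4,2,8) R1=(4,2,8)
Op 12: merge R2<->R0 -> R2=(4,2,8) R0=(4,2,8)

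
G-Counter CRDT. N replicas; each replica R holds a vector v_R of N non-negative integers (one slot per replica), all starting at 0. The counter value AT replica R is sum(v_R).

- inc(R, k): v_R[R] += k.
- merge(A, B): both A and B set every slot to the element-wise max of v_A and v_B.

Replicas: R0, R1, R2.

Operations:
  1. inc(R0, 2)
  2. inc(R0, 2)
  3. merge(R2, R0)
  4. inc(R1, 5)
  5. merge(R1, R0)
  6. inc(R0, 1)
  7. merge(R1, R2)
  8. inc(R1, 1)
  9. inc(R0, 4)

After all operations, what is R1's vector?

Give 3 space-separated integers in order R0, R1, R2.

Op 1: inc R0 by 2 -> R0=(2,0,0) value=2
Op 2: inc R0 by 2 -> R0=(4,0,0) value=4
Op 3: merge R2<->R0 -> R2=(4,0,0) R0=(4,0,0)
Op 4: inc R1 by 5 -> R1=(0,5,0) value=5
Op 5: merge R1<->R0 -> R1=(4,5,0) R0=(4,5,0)
Op 6: inc R0 by 1 -> R0=(5,5,0) value=10
Op 7: merge R1<->R2 -> R1=(4,5,0) R2=(4,5,0)
Op 8: inc R1 by 1 -> R1=(4,6,0) value=10
Op 9: inc R0 by 4 -> R0=(9,5,0) value=14

Answer: 4 6 0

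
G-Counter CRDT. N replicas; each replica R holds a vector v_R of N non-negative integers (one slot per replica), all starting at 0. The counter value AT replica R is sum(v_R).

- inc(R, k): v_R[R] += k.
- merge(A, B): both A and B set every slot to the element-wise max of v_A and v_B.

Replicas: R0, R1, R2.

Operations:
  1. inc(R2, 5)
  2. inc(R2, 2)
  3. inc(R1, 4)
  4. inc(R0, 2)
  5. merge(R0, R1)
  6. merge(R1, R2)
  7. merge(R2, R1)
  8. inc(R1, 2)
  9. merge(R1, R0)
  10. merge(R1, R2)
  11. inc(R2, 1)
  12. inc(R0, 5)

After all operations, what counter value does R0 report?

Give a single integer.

Answer: 20

Derivation:
Op 1: inc R2 by 5 -> R2=(0,0,5) value=5
Op 2: inc R2 by 2 -> R2=(0,0,7) value=7
Op 3: inc R1 by 4 -> R1=(0,4,0) value=4
Op 4: inc R0 by 2 -> R0=(2,0,0) value=2
Op 5: merge R0<->R1 -> R0=(2,4,0) R1=(2,4,0)
Op 6: merge R1<->R2 -> R1=(2,4,7) R2=(2,4,7)
Op 7: merge R2<->R1 -> R2=(2,4,7) R1=(2,4,7)
Op 8: inc R1 by 2 -> R1=(2,6,7) value=15
Op 9: merge R1<->R0 -> R1=(2,6,7) R0=(2,6,7)
Op 10: merge R1<->R2 -> R1=(2,6,7) R2=(2,6,7)
Op 11: inc R2 by 1 -> R2=(2,6,8) value=16
Op 12: inc R0 by 5 -> R0=(7,6,7) value=20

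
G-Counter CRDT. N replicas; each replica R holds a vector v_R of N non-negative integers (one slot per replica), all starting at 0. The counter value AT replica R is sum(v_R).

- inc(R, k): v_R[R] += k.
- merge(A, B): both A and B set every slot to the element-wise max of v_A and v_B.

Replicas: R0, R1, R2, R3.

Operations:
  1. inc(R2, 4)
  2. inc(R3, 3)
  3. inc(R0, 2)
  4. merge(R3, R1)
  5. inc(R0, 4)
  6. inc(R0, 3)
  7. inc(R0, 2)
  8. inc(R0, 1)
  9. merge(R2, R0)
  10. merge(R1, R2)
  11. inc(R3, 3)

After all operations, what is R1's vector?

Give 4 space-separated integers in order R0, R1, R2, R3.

Answer: 12 0 4 3

Derivation:
Op 1: inc R2 by 4 -> R2=(0,0,4,0) value=4
Op 2: inc R3 by 3 -> R3=(0,0,0,3) value=3
Op 3: inc R0 by 2 -> R0=(2,0,0,0) value=2
Op 4: merge R3<->R1 -> R3=(0,0,0,3) R1=(0,0,0,3)
Op 5: inc R0 by 4 -> R0=(6,0,0,0) value=6
Op 6: inc R0 by 3 -> R0=(9,0,0,0) value=9
Op 7: inc R0 by 2 -> R0=(11,0,0,0) value=11
Op 8: inc R0 by 1 -> R0=(12,0,0,0) value=12
Op 9: merge R2<->R0 -> R2=(12,0,4,0) R0=(12,0,4,0)
Op 10: merge R1<->R2 -> R1=(12,0,4,3) R2=(12,0,4,3)
Op 11: inc R3 by 3 -> R3=(0,0,0,6) value=6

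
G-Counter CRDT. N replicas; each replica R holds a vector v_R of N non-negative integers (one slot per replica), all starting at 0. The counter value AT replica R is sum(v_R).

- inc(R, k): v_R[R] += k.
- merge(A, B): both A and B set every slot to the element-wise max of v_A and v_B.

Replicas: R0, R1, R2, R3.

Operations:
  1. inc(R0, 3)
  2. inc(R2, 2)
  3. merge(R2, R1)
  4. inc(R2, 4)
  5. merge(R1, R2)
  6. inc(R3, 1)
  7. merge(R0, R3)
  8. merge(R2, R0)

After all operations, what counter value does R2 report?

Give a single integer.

Op 1: inc R0 by 3 -> R0=(3,0,0,0) value=3
Op 2: inc R2 by 2 -> R2=(0,0,2,0) value=2
Op 3: merge R2<->R1 -> R2=(0,0,2,0) R1=(0,0,2,0)
Op 4: inc R2 by 4 -> R2=(0,0,6,0) value=6
Op 5: merge R1<->R2 -> R1=(0,0,6,0) R2=(0,0,6,0)
Op 6: inc R3 by 1 -> R3=(0,0,0,1) value=1
Op 7: merge R0<->R3 -> R0=(3,0,0,1) R3=(3,0,0,1)
Op 8: merge R2<->R0 -> R2=(3,0,6,1) R0=(3,0,6,1)

Answer: 10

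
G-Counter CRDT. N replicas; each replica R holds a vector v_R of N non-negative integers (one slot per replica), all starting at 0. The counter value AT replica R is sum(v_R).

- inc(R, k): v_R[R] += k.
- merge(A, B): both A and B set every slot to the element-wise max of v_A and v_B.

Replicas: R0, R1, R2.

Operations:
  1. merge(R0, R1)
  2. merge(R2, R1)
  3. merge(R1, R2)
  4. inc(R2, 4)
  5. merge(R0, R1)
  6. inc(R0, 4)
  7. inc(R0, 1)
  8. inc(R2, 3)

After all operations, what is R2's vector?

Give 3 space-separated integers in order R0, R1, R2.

Answer: 0 0 7

Derivation:
Op 1: merge R0<->R1 -> R0=(0,0,0) R1=(0,0,0)
Op 2: merge R2<->R1 -> R2=(0,0,0) R1=(0,0,0)
Op 3: merge R1<->R2 -> R1=(0,0,0) R2=(0,0,0)
Op 4: inc R2 by 4 -> R2=(0,0,4) value=4
Op 5: merge R0<->R1 -> R0=(0,0,0) R1=(0,0,0)
Op 6: inc R0 by 4 -> R0=(4,0,0) value=4
Op 7: inc R0 by 1 -> R0=(5,0,0) value=5
Op 8: inc R2 by 3 -> R2=(0,0,7) value=7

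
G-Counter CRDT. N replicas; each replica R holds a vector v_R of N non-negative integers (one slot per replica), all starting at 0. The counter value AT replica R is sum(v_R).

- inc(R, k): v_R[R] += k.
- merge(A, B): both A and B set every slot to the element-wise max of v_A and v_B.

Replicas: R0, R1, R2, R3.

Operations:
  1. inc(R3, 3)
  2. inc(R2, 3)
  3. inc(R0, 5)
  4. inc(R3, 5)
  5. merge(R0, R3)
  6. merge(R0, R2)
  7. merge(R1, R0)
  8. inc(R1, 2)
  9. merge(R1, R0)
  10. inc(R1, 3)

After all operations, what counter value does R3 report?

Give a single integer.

Answer: 13

Derivation:
Op 1: inc R3 by 3 -> R3=(0,0,0,3) value=3
Op 2: inc R2 by 3 -> R2=(0,0,3,0) value=3
Op 3: inc R0 by 5 -> R0=(5,0,0,0) value=5
Op 4: inc R3 by 5 -> R3=(0,0,0,8) value=8
Op 5: merge R0<->R3 -> R0=(5,0,0,8) R3=(5,0,0,8)
Op 6: merge R0<->R2 -> R0=(5,0,3,8) R2=(5,0,3,8)
Op 7: merge R1<->R0 -> R1=(5,0,3,8) R0=(5,0,3,8)
Op 8: inc R1 by 2 -> R1=(5,2,3,8) value=18
Op 9: merge R1<->R0 -> R1=(5,2,3,8) R0=(5,2,3,8)
Op 10: inc R1 by 3 -> R1=(5,5,3,8) value=21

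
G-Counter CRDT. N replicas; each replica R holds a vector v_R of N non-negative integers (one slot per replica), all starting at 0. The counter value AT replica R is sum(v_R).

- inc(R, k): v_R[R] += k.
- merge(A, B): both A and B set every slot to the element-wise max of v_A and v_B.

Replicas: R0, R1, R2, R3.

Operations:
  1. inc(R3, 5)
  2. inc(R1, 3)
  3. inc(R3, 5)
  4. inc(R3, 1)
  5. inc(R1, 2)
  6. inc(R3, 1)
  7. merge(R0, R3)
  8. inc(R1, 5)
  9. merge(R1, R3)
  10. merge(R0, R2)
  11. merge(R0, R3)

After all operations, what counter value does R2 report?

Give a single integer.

Op 1: inc R3 by 5 -> R3=(0,0,0,5) value=5
Op 2: inc R1 by 3 -> R1=(0,3,0,0) value=3
Op 3: inc R3 by 5 -> R3=(0,0,0,10) value=10
Op 4: inc R3 by 1 -> R3=(0,0,0,11) value=11
Op 5: inc R1 by 2 -> R1=(0,5,0,0) value=5
Op 6: inc R3 by 1 -> R3=(0,0,0,12) value=12
Op 7: merge R0<->R3 -> R0=(0,0,0,12) R3=(0,0,0,12)
Op 8: inc R1 by 5 -> R1=(0,10,0,0) value=10
Op 9: merge R1<->R3 -> R1=(0,10,0,12) R3=(0,10,0,12)
Op 10: merge R0<->R2 -> R0=(0,0,0,12) R2=(0,0,0,12)
Op 11: merge R0<->R3 -> R0=(0,10,0,12) R3=(0,10,0,12)

Answer: 12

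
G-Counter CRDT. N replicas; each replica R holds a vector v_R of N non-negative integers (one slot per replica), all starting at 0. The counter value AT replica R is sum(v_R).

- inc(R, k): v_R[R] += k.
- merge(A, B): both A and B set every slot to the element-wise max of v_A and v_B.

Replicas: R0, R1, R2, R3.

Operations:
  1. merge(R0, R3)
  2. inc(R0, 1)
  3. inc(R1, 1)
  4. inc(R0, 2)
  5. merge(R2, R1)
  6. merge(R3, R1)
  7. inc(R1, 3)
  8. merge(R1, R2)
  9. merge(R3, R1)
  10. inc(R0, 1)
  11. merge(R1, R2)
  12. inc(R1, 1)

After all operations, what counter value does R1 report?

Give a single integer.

Answer: 5

Derivation:
Op 1: merge R0<->R3 -> R0=(0,0,0,0) R3=(0,0,0,0)
Op 2: inc R0 by 1 -> R0=(1,0,0,0) value=1
Op 3: inc R1 by 1 -> R1=(0,1,0,0) value=1
Op 4: inc R0 by 2 -> R0=(3,0,0,0) value=3
Op 5: merge R2<->R1 -> R2=(0,1,0,0) R1=(0,1,0,0)
Op 6: merge R3<->R1 -> R3=(0,1,0,0) R1=(0,1,0,0)
Op 7: inc R1 by 3 -> R1=(0,4,0,0) value=4
Op 8: merge R1<->R2 -> R1=(0,4,0,0) R2=(0,4,0,0)
Op 9: merge R3<->R1 -> R3=(0,4,0,0) R1=(0,4,0,0)
Op 10: inc R0 by 1 -> R0=(4,0,0,0) value=4
Op 11: merge R1<->R2 -> R1=(0,4,0,0) R2=(0,4,0,0)
Op 12: inc R1 by 1 -> R1=(0,5,0,0) value=5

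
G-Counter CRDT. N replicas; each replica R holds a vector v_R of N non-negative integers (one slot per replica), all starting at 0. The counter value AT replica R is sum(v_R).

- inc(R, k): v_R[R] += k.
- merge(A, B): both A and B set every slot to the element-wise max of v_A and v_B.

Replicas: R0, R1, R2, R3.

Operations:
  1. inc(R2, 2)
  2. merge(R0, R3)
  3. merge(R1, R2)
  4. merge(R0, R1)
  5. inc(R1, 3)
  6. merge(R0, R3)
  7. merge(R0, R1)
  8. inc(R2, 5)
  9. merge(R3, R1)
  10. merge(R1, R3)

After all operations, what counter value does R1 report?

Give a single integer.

Op 1: inc R2 by 2 -> R2=(0,0,2,0) value=2
Op 2: merge R0<->R3 -> R0=(0,0,0,0) R3=(0,0,0,0)
Op 3: merge R1<->R2 -> R1=(0,0,2,0) R2=(0,0,2,0)
Op 4: merge R0<->R1 -> R0=(0,0,2,0) R1=(0,0,2,0)
Op 5: inc R1 by 3 -> R1=(0,3,2,0) value=5
Op 6: merge R0<->R3 -> R0=(0,0,2,0) R3=(0,0,2,0)
Op 7: merge R0<->R1 -> R0=(0,3,2,0) R1=(0,3,2,0)
Op 8: inc R2 by 5 -> R2=(0,0,7,0) value=7
Op 9: merge R3<->R1 -> R3=(0,3,2,0) R1=(0,3,2,0)
Op 10: merge R1<->R3 -> R1=(0,3,2,0) R3=(0,3,2,0)

Answer: 5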